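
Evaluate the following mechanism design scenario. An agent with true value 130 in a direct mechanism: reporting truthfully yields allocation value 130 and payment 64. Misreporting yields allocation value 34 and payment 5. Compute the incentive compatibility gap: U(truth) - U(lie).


Step 1: U(truth) = value - payment = 130 - 64 = 66
Step 2: U(lie) = allocation - payment = 34 - 5 = 29
Step 3: IC gap = 66 - 29 = 37

37


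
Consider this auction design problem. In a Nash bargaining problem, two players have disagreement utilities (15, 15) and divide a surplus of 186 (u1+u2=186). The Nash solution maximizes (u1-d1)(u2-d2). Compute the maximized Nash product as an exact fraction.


Step 1: The Nash solution splits surplus symmetrically above the disagreement point
Step 2: u1 = (total + d1 - d2)/2 = (186 + 15 - 15)/2 = 93
Step 3: u2 = (total - d1 + d2)/2 = (186 - 15 + 15)/2 = 93
Step 4: Nash product = (93 - 15) * (93 - 15)
Step 5: = 78 * 78 = 6084

6084


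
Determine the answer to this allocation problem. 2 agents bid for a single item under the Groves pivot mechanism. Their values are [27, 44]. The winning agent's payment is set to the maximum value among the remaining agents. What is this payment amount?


Step 1: The efficient winner is agent 1 with value 44
Step 2: Other agents' values: [27]
Step 3: Pivot payment = max(others) = 27
Step 4: The winner pays 27

27


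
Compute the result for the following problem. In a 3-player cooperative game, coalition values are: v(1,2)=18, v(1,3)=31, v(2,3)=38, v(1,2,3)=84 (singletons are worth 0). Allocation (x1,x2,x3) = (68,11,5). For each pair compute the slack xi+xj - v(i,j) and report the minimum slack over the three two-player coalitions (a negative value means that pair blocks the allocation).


Step 1: Slack for coalition (1,2): x1+x2 - v12 = 79 - 18 = 61
Step 2: Slack for coalition (1,3): x1+x3 - v13 = 73 - 31 = 42
Step 3: Slack for coalition (2,3): x2+x3 - v23 = 16 - 38 = -22
Step 4: Minimum slack = min(61, 42, -22) = -22, attained by (2,3); coalition (2,3) can block (slack < 0), so the allocation is not in the core

-22


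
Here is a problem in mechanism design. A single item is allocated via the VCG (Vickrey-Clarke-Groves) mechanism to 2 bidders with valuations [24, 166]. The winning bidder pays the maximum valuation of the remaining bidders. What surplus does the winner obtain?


Step 1: The winner is the agent with the highest value: agent 1 with value 166
Step 2: Values of other agents: [24]
Step 3: VCG payment = max of others' values = 24
Step 4: Surplus = 166 - 24 = 142

142


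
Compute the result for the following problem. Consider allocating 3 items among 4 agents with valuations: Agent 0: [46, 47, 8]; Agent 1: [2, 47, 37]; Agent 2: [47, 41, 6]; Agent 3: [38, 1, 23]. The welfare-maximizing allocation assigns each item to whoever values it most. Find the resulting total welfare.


Step 1: For each item, find the maximum value among all agents.
Step 2: Item 0 -> Agent 2 (value 47)
Step 3: Item 1 -> Agent 0 (value 47)
Step 4: Item 2 -> Agent 1 (value 37)
Step 5: Total welfare = 47 + 47 + 37 = 131

131


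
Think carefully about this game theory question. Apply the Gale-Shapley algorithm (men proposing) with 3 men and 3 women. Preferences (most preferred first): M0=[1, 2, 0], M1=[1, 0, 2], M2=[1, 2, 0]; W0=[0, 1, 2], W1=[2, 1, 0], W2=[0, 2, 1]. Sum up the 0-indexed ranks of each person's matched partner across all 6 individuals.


Step 1: Run Gale-Shapley (men propose, women hold best offer):
  M0 proposes to W1; she accepts
  M1 proposes to W1; she switches from M0
  M2 proposes to W1; she switches from M1
  M0 proposes to W2; she accepts
  M1 proposes to W0; she accepts
Step 2: Final matching: W0-M1, W1-M2, W2-M0
Step 3: 0-indexed ranks (man's rank of his match, then woman's): 1 + 1 + 0 + 0 + 1 + 0
Step 4: Total rank sum = 3

3


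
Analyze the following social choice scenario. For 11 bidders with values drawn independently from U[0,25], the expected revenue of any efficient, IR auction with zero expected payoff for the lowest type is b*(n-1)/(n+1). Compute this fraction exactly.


Step 1: By Revenue Equivalence, expected revenue = b*(n-1)/(n+1)
Step 2: Substituting n = 11, b = 25
Step 3: Revenue = 25*(11-1)/(11+1) = 25*10/12
Step 4: Revenue = 250/12 = 125/6

125/6


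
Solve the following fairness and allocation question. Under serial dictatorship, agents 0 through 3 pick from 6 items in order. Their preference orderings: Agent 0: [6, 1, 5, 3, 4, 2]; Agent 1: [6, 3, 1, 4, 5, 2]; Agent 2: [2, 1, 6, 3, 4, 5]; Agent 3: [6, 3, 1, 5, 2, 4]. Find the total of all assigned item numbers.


Step 1: Agent 0 picks item 6
Step 2: Agent 1 picks item 3
Step 3: Agent 2 picks item 2
Step 4: Agent 3 picks item 1
Step 5: Sum = 6 + 3 + 2 + 1 = 12

12


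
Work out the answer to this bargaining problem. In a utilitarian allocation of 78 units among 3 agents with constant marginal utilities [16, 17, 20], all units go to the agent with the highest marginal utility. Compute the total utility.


Step 1: The marginal utilities are [16, 17, 20]
Step 2: The highest marginal utility is 20
Step 3: All 78 units go to that agent
Step 4: Total utility = 20 * 78 = 1560

1560


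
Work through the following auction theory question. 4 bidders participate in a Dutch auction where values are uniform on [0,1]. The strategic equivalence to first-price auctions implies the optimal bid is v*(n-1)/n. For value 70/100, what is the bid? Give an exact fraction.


Step 1: Dutch auctions are strategically equivalent to first-price auctions
Step 2: The equilibrium bid is b(v) = v*(n-1)/n
Step 3: b = 7/10 * 3/4
Step 4: b = 21/40

21/40


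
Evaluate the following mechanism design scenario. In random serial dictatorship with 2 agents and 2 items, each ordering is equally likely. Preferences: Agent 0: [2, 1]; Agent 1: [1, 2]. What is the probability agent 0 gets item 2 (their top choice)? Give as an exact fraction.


Step 1: Agent 0 wants item 2
Step 2: There are 2 possible orderings of agents
Step 3: In 2 orderings, agent 0 gets item 2
Step 4: Probability = 2/2 = 1

1


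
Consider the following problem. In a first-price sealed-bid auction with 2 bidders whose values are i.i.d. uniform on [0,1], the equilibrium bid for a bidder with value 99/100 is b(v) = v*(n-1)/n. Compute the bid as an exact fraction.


Step 1: The symmetric BNE bidding function is b(v) = v * (n-1) / n
Step 2: Substitute v = 99/100 and n = 2
Step 3: b = 99/100 * 1/2
Step 4: b = 99/200

99/200


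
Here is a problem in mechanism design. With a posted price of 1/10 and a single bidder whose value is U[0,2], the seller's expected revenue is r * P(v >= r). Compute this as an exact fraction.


Step 1: Posted price r = 1/10, value support [0,2]
Step 2: P(v >= r) = (2 - 1/10)/2 = 19/20
Step 3: Expected revenue = r * P(v >= r) = 1/10 * 19/20
Step 4: Revenue = 19/200

19/200


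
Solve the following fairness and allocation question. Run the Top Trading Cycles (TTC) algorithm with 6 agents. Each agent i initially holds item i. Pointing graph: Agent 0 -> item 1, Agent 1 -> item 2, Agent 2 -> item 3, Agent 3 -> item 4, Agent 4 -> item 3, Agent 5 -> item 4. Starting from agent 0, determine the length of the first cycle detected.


Step 1: Trace the pointer graph from agent 0: 0 -> 1 -> 2 -> 3 -> 4 -> 3
Step 2: A cycle is detected when we revisit agent 3
Step 3: The cycle is: 3 -> 4 -> 3
Step 4: Cycle length = 2

2


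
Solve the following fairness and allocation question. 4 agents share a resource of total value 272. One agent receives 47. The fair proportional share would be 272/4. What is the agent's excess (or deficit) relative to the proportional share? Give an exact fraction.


Step 1: Proportional share = 272/4 = 68
Step 2: Agent's actual allocation = 47
Step 3: Excess = 47 - 68 = -21

-21


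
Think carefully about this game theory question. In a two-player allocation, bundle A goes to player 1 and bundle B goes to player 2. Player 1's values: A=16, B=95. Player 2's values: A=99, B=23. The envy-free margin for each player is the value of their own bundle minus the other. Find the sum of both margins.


Step 1: Player 1's margin = v1(A) - v1(B) = 16 - 95 = -79
Step 2: Player 2's margin = v2(B) - v2(A) = 23 - 99 = -76
Step 3: Total margin = -79 + -76 = -155

-155


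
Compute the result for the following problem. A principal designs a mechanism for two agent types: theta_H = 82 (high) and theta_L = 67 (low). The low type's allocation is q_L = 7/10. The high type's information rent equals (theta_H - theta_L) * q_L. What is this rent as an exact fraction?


Step 1: theta_H - theta_L = 82 - 67 = 15
Step 2: Information rent = (theta_H - theta_L) * q_L
Step 3: = 15 * 7/10
Step 4: = 21/2

21/2


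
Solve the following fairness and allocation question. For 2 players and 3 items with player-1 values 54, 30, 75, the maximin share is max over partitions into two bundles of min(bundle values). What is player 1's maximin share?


Step 1: Item values = 54, 30, 75
Step 2: Enumerate all 2-bundle partitions and take the smaller bundle:
  Partition 1: {54} vs {30,75} -> bundles 54, 105; min = 54
  Partition 2: {30} vs {54,75} -> bundles 30, 129; min = 30
  Partition 3: {75} vs {54,30} -> bundles 75, 84; min = 75
Step 3: MMS = max(54, 30, 75) = 75

75


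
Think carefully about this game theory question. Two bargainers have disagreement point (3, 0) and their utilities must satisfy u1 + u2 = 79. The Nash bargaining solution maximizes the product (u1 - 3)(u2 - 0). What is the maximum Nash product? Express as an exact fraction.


Step 1: The Nash solution splits surplus symmetrically above the disagreement point
Step 2: u1 = (total + d1 - d2)/2 = (79 + 3 - 0)/2 = 41
Step 3: u2 = (total - d1 + d2)/2 = (79 - 3 + 0)/2 = 38
Step 4: Nash product = (41 - 3) * (38 - 0)
Step 5: = 38 * 38 = 1444

1444


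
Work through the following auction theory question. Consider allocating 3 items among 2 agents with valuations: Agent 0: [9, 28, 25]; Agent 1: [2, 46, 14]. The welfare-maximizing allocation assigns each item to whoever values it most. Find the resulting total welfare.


Step 1: For each item, find the maximum value among all agents.
Step 2: Item 0 -> Agent 0 (value 9)
Step 3: Item 1 -> Agent 1 (value 46)
Step 4: Item 2 -> Agent 0 (value 25)
Step 5: Total welfare = 9 + 46 + 25 = 80

80


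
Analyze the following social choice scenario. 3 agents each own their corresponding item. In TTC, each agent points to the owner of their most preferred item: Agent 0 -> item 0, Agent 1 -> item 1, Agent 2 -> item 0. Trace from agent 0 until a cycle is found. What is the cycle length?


Step 1: Trace the pointer graph from agent 0: 0 -> 0
Step 2: A cycle is detected when we revisit agent 0
Step 3: The cycle is: 0 -> 0
Step 4: Cycle length = 1

1


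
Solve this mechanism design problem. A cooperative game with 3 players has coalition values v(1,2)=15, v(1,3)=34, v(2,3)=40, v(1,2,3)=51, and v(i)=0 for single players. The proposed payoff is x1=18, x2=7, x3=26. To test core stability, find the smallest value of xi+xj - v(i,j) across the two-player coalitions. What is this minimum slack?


Step 1: Slack for coalition (1,2): x1+x2 - v12 = 25 - 15 = 10
Step 2: Slack for coalition (1,3): x1+x3 - v13 = 44 - 34 = 10
Step 3: Slack for coalition (2,3): x2+x3 - v23 = 33 - 40 = -7
Step 4: Minimum slack = min(10, 10, -7) = -7, attained by (2,3); coalition (2,3) can block (slack < 0), so the allocation is not in the core

-7


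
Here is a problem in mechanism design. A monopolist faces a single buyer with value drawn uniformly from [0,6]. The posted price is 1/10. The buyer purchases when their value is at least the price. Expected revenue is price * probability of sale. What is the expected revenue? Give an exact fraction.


Step 1: Posted price r = 1/10, value support [0,6]
Step 2: P(v >= r) = (6 - 1/10)/6 = 59/60
Step 3: Expected revenue = r * P(v >= r) = 1/10 * 59/60
Step 4: Revenue = 59/600

59/600


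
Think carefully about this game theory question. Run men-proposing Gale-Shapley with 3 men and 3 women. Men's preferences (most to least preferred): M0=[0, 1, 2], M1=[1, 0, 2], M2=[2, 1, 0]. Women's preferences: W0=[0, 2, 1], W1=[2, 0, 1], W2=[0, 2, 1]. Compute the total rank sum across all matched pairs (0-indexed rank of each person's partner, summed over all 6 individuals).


Step 1: Run Gale-Shapley (men propose, women hold best offer):
  M0 proposes to W0; she accepts
  M1 proposes to W1; she accepts
  M2 proposes to W2; she accepts
Step 2: Final matching: W0-M0, W1-M1, W2-M2
Step 3: 0-indexed ranks (man's rank of his match, then woman's): 0 + 0 + 0 + 2 + 0 + 1
Step 4: Total rank sum = 3

3


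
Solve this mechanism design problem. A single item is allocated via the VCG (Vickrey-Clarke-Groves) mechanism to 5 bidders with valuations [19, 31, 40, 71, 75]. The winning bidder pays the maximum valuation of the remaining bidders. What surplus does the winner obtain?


Step 1: The winner is the agent with the highest value: agent 4 with value 75
Step 2: Values of other agents: [19, 31, 40, 71]
Step 3: VCG payment = max of others' values = 71
Step 4: Surplus = 75 - 71 = 4

4


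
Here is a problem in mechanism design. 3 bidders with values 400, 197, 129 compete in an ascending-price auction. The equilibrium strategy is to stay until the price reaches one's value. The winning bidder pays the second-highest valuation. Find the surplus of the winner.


Step 1: Identify the highest value: 400
Step 2: Identify the second-highest value: 197
Step 3: The final price = second-highest value = 197
Step 4: Surplus = 400 - 197 = 203

203


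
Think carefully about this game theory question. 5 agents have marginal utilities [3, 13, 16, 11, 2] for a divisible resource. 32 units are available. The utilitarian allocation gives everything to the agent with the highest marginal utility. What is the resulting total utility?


Step 1: The marginal utilities are [3, 13, 16, 11, 2]
Step 2: The highest marginal utility is 16
Step 3: All 32 units go to that agent
Step 4: Total utility = 16 * 32 = 512

512


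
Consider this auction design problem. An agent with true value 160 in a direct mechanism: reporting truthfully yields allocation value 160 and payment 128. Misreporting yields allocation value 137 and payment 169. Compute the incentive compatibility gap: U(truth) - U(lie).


Step 1: U(truth) = value - payment = 160 - 128 = 32
Step 2: U(lie) = allocation - payment = 137 - 169 = -32
Step 3: IC gap = 32 - (-32) = 64

64


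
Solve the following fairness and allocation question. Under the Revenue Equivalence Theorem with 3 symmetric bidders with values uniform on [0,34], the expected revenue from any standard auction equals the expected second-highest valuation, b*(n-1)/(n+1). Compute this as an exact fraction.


Step 1: By Revenue Equivalence, expected revenue = b*(n-1)/(n+1)
Step 2: Substituting n = 3, b = 34
Step 3: Revenue = 34*(3-1)/(3+1) = 34*2/4
Step 4: Revenue = 68/4 = 17

17


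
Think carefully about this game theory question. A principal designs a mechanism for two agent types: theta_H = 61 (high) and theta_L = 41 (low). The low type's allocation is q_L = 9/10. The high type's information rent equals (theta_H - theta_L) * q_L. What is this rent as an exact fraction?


Step 1: theta_H - theta_L = 61 - 41 = 20
Step 2: Information rent = (theta_H - theta_L) * q_L
Step 3: = 20 * 9/10
Step 4: = 18

18


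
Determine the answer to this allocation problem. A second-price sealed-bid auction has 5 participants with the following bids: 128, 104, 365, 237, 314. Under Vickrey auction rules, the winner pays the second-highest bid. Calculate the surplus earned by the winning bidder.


Step 1: Sort bids in descending order: 365, 314, 237, 128, 104
Step 2: The winning bid is the highest: 365
Step 3: The payment equals the second-highest bid: 314
Step 4: Surplus = winner's bid - payment = 365 - 314 = 51

51


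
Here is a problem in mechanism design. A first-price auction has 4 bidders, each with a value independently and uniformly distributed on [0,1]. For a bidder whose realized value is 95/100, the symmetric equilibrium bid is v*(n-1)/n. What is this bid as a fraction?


Step 1: The symmetric BNE bidding function is b(v) = v * (n-1) / n
Step 2: Substitute v = 19/20 and n = 4
Step 3: b = 19/20 * 3/4
Step 4: b = 57/80

57/80


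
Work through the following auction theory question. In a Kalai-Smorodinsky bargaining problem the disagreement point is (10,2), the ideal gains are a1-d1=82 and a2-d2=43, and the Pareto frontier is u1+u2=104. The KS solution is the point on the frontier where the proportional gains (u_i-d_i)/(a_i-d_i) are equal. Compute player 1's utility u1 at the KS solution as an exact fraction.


Step 1: At the KS point, (u1-d1)/r1 = (u2-d2)/r2 = t and u1+u2 = 104
Step 2: u1 = d1 + r1*t and u2 = d2 + r2*t, so (d1 + r1*t) + (d2 + r2*t) = 104
Step 3: t = (104 - 10 - 2)/(82 + 43) = 92/125
Step 4: u1 = d1 + r1*t = 10 + 82 * 92/125 = 8794/125
Step 5: (Check: u2 = d2 + r2*t = 4206/125; u1+u2 = 8794/125 + 4206/125 = 104, on the frontier.)

8794/125


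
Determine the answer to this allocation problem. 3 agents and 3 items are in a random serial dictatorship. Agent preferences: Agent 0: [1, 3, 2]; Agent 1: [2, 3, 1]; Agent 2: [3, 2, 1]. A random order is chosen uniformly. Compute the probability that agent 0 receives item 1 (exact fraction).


Step 1: Agent 0 wants item 1
Step 2: There are 6 possible orderings of agents
Step 3: In 6 orderings, agent 0 gets item 1
Step 4: Probability = 6/6 = 1

1


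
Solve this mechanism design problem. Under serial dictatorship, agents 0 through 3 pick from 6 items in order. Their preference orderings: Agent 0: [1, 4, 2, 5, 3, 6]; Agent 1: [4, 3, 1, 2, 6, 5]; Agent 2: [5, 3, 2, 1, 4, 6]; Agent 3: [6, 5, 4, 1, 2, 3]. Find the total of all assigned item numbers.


Step 1: Agent 0 picks item 1
Step 2: Agent 1 picks item 4
Step 3: Agent 2 picks item 5
Step 4: Agent 3 picks item 6
Step 5: Sum = 1 + 4 + 5 + 6 = 16

16


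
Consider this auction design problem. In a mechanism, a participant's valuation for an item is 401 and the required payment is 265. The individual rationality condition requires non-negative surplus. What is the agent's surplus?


Step 1: Surplus = value - payment = 401 - 265 = 136
Step 2: IR is satisfied (surplus >= 0)

136


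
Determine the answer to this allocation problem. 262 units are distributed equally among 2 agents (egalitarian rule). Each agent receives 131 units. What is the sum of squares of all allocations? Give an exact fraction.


Step 1: Each agent's share = 262/2 = 131
Step 2: Square of each share = (131)^2 = 17161
Step 3: Sum of squares = 2 * 17161 = 34322

34322


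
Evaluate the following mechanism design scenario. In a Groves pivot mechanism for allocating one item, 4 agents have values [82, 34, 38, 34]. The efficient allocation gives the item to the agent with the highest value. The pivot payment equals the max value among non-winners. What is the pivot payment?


Step 1: The efficient winner is agent 0 with value 82
Step 2: Other agents' values: [34, 38, 34]
Step 3: Pivot payment = max(others) = 38
Step 4: The winner pays 38

38


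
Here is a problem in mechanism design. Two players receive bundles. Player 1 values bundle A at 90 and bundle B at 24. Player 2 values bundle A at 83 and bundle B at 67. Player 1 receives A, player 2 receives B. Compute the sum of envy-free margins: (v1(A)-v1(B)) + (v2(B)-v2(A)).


Step 1: Player 1's margin = v1(A) - v1(B) = 90 - 24 = 66
Step 2: Player 2's margin = v2(B) - v2(A) = 67 - 83 = -16
Step 3: Total margin = 66 + -16 = 50

50


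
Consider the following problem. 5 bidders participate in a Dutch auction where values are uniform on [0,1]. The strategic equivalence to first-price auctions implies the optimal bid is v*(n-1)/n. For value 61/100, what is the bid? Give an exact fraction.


Step 1: Dutch auctions are strategically equivalent to first-price auctions
Step 2: The equilibrium bid is b(v) = v*(n-1)/n
Step 3: b = 61/100 * 4/5
Step 4: b = 61/125

61/125


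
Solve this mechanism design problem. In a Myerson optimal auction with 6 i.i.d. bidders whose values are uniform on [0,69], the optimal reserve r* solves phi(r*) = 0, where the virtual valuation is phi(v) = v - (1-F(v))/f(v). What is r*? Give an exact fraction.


Step 1: For U[0,69], F(v) = v/69 and f(v) = 1/69
Step 2: phi(v) = v - (1 - v/69)/(1/69) = v - (69 - v) = 2v - 69
Step 3: Set phi(r*) = 0: 2r* - 69 = 0
Step 4: r* = 69/2 (the number of bidders n = 6 does not enter)

69/2


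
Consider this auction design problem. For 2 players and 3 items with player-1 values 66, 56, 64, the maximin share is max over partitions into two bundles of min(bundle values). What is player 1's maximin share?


Step 1: Item values = 66, 56, 64
Step 2: Enumerate all 2-bundle partitions and take the smaller bundle:
  Partition 1: {66} vs {56,64} -> bundles 66, 120; min = 66
  Partition 2: {56} vs {66,64} -> bundles 56, 130; min = 56
  Partition 3: {64} vs {66,56} -> bundles 64, 122; min = 64
Step 3: MMS = max(66, 56, 64) = 66

66


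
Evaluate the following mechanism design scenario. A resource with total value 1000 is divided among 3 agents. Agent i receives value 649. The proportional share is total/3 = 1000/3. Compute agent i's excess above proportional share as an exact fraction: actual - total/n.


Step 1: Proportional share = 1000/3
Step 2: Agent's actual allocation = 649
Step 3: Excess = 649 - 1000/3 = 947/3

947/3


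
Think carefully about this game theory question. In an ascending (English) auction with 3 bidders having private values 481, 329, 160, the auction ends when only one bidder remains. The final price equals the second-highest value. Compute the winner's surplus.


Step 1: Identify the highest value: 481
Step 2: Identify the second-highest value: 329
Step 3: The final price = second-highest value = 329
Step 4: Surplus = 481 - 329 = 152

152


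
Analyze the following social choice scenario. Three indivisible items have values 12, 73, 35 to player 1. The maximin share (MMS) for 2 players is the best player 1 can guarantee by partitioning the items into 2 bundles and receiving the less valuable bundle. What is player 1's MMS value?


Step 1: Item values = 12, 73, 35
Step 2: Enumerate all 2-bundle partitions and take the smaller bundle:
  Partition 1: {12} vs {73,35} -> bundles 12, 108; min = 12
  Partition 2: {73} vs {12,35} -> bundles 73, 47; min = 47
  Partition 3: {35} vs {12,73} -> bundles 35, 85; min = 35
Step 3: MMS = max(12, 47, 35) = 47

47


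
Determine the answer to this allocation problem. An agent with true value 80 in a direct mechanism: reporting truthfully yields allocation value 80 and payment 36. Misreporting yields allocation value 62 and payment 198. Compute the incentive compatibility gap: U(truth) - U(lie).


Step 1: U(truth) = value - payment = 80 - 36 = 44
Step 2: U(lie) = allocation - payment = 62 - 198 = -136
Step 3: IC gap = 44 - (-136) = 180

180


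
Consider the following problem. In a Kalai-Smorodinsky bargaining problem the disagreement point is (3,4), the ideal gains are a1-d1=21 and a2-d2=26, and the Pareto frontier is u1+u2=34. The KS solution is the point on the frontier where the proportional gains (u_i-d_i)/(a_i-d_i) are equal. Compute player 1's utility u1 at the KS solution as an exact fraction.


Step 1: At the KS point, (u1-d1)/r1 = (u2-d2)/r2 = t and u1+u2 = 34
Step 2: u1 = d1 + r1*t and u2 = d2 + r2*t, so (d1 + r1*t) + (d2 + r2*t) = 34
Step 3: t = (34 - 3 - 4)/(21 + 26) = 27/47
Step 4: u1 = d1 + r1*t = 3 + 21 * 27/47 = 708/47
Step 5: (Check: u2 = d2 + r2*t = 890/47; u1+u2 = 708/47 + 890/47 = 34, on the frontier.)

708/47


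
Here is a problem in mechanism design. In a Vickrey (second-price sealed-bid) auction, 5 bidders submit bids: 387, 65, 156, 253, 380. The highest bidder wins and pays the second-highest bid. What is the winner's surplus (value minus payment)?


Step 1: Sort bids in descending order: 387, 380, 253, 156, 65
Step 2: The winning bid is the highest: 387
Step 3: The payment equals the second-highest bid: 380
Step 4: Surplus = winner's bid - payment = 387 - 380 = 7

7


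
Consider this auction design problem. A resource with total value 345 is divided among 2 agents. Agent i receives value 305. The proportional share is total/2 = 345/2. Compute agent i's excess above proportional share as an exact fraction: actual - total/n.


Step 1: Proportional share = 345/2
Step 2: Agent's actual allocation = 305
Step 3: Excess = 305 - 345/2 = 265/2

265/2


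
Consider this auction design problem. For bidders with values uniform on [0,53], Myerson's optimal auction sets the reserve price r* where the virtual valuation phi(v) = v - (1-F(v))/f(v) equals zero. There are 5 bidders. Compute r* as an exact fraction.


Step 1: For U[0,53], F(v) = v/53 and f(v) = 1/53
Step 2: phi(v) = v - (1 - v/53)/(1/53) = v - (53 - v) = 2v - 53
Step 3: Set phi(r*) = 0: 2r* - 53 = 0
Step 4: r* = 53/2 (the number of bidders n = 5 does not enter)

53/2


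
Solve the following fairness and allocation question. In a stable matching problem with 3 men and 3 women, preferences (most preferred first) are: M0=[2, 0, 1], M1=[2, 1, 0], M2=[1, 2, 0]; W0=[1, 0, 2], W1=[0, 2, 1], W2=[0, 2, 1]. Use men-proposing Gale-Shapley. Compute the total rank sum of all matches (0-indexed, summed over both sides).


Step 1: Run Gale-Shapley (men propose, women hold best offer):
  M0 proposes to W2; she accepts
  M1 proposes to W2; rejected
  M1 proposes to W1; she accepts
  M2 proposes to W1; she switches from M1
  M1 proposes to W0; she accepts
Step 2: Final matching: W0-M1, W1-M2, W2-M0
Step 3: 0-indexed ranks (man's rank of his match, then woman's): 2 + 0 + 0 + 1 + 0 + 0
Step 4: Total rank sum = 3

3


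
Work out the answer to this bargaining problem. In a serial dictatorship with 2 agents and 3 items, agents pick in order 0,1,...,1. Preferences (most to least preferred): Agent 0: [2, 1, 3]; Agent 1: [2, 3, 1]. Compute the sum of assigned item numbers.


Step 1: Agent 0 picks item 2
Step 2: Agent 1 picks item 3
Step 3: Sum = 2 + 3 = 5

5


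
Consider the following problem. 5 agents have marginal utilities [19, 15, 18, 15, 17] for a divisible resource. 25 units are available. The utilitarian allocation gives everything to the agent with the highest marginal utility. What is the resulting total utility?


Step 1: The marginal utilities are [19, 15, 18, 15, 17]
Step 2: The highest marginal utility is 19
Step 3: All 25 units go to that agent
Step 4: Total utility = 19 * 25 = 475

475


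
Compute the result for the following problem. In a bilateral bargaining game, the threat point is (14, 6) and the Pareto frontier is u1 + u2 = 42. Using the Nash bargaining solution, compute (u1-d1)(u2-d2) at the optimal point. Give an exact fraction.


Step 1: The Nash solution splits surplus symmetrically above the disagreement point
Step 2: u1 = (total + d1 - d2)/2 = (42 + 14 - 6)/2 = 25
Step 3: u2 = (total - d1 + d2)/2 = (42 - 14 + 6)/2 = 17
Step 4: Nash product = (25 - 14) * (17 - 6)
Step 5: = 11 * 11 = 121

121


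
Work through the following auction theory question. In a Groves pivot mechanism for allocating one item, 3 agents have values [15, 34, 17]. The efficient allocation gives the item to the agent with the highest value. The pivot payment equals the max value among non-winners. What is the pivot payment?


Step 1: The efficient winner is agent 1 with value 34
Step 2: Other agents' values: [15, 17]
Step 3: Pivot payment = max(others) = 17
Step 4: The winner pays 17

17


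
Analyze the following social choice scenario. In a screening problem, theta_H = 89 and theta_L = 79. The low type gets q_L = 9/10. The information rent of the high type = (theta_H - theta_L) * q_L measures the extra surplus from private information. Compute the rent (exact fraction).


Step 1: theta_H - theta_L = 89 - 79 = 10
Step 2: Information rent = (theta_H - theta_L) * q_L
Step 3: = 10 * 9/10
Step 4: = 9

9


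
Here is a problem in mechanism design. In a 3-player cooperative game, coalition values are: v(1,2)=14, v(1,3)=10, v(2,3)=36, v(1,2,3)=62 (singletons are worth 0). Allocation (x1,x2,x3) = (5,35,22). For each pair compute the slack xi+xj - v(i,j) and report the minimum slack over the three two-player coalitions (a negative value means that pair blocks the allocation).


Step 1: Slack for coalition (1,2): x1+x2 - v12 = 40 - 14 = 26
Step 2: Slack for coalition (1,3): x1+x3 - v13 = 27 - 10 = 17
Step 3: Slack for coalition (2,3): x2+x3 - v23 = 57 - 36 = 21
Step 4: Minimum slack = min(26, 17, 21) = 17, attained by (1,3); no pair can gain by deviating, so the allocation is in the core

17


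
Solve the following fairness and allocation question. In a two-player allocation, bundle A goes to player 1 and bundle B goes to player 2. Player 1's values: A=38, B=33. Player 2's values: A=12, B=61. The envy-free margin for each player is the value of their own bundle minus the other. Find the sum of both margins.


Step 1: Player 1's margin = v1(A) - v1(B) = 38 - 33 = 5
Step 2: Player 2's margin = v2(B) - v2(A) = 61 - 12 = 49
Step 3: Total margin = 5 + 49 = 54

54


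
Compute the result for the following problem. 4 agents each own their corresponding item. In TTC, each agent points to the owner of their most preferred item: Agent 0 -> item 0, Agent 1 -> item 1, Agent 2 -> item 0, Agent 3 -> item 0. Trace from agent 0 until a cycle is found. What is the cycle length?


Step 1: Trace the pointer graph from agent 0: 0 -> 0
Step 2: A cycle is detected when we revisit agent 0
Step 3: The cycle is: 0 -> 0
Step 4: Cycle length = 1

1


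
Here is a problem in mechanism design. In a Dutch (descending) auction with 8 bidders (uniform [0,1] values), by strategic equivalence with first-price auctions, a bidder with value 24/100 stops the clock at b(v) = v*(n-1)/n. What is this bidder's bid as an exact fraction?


Step 1: Dutch auctions are strategically equivalent to first-price auctions
Step 2: The equilibrium bid is b(v) = v*(n-1)/n
Step 3: b = 6/25 * 7/8
Step 4: b = 21/100

21/100


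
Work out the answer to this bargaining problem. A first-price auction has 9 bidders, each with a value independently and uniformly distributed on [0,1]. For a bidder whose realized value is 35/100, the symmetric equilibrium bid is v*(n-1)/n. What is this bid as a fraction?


Step 1: The symmetric BNE bidding function is b(v) = v * (n-1) / n
Step 2: Substitute v = 7/20 and n = 9
Step 3: b = 7/20 * 8/9
Step 4: b = 14/45

14/45


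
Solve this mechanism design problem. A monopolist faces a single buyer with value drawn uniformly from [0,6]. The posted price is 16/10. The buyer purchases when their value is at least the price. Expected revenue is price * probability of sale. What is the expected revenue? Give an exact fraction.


Step 1: Posted price r = 8/5, value support [0,6]
Step 2: P(v >= r) = (6 - 8/5)/6 = 11/15
Step 3: Expected revenue = r * P(v >= r) = 8/5 * 11/15
Step 4: Revenue = 88/75

88/75


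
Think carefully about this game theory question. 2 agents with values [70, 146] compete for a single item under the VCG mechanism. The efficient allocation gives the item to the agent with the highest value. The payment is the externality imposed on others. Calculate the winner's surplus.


Step 1: The winner is the agent with the highest value: agent 1 with value 146
Step 2: Values of other agents: [70]
Step 3: VCG payment = max of others' values = 70
Step 4: Surplus = 146 - 70 = 76

76


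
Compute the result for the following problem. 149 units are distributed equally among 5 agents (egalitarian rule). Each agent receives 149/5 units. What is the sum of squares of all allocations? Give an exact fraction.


Step 1: Each agent's share = 149/5
Step 2: Square of each share = (149/5)^2 = 22201/25
Step 3: Sum of squares = 5 * 22201/25 = 22201/5

22201/5


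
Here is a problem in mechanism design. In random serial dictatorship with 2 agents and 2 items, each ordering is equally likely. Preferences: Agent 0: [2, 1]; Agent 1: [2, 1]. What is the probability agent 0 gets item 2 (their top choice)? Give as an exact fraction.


Step 1: Agent 0 wants item 2
Step 2: There are 2 possible orderings of agents
Step 3: In 1 orderings, agent 0 gets item 2
Step 4: Probability = 1/2

1/2


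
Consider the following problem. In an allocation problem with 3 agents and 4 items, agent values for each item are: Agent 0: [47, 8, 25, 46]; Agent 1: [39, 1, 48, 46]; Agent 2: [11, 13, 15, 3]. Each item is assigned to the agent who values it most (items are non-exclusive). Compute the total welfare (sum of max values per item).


Step 1: For each item, find the maximum value among all agents.
Step 2: Item 0 -> Agent 0 (value 47)
Step 3: Item 1 -> Agent 2 (value 13)
Step 4: Item 2 -> Agent 1 (value 48)
Step 5: Item 3 -> Agent 0 (value 46)
Step 6: Total welfare = 47 + 13 + 48 + 46 = 154

154


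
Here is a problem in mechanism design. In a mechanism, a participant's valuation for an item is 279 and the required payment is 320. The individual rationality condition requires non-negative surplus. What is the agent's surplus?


Step 1: Surplus = value - payment = 279 - 320 = -41
Step 2: IR is violated (surplus < 0)

-41


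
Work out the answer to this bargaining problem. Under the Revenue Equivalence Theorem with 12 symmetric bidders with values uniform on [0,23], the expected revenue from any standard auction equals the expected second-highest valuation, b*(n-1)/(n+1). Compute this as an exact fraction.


Step 1: By Revenue Equivalence, expected revenue = b*(n-1)/(n+1)
Step 2: Substituting n = 12, b = 23
Step 3: Revenue = 23*(12-1)/(12+1) = 23*11/13
Step 4: Revenue = 253/13

253/13


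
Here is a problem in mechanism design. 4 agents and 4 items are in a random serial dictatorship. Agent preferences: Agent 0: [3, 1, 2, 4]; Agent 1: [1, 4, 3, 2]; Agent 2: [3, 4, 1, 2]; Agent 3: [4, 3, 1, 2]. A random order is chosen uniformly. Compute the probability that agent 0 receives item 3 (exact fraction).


Step 1: Agent 0 wants item 3
Step 2: There are 24 possible orderings of agents
Step 3: In 12 orderings, agent 0 gets item 3
Step 4: Probability = 12/24 = 1/2

1/2


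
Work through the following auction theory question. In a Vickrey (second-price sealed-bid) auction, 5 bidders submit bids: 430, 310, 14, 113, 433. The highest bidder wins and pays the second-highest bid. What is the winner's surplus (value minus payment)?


Step 1: Sort bids in descending order: 433, 430, 310, 113, 14
Step 2: The winning bid is the highest: 433
Step 3: The payment equals the second-highest bid: 430
Step 4: Surplus = winner's bid - payment = 433 - 430 = 3

3


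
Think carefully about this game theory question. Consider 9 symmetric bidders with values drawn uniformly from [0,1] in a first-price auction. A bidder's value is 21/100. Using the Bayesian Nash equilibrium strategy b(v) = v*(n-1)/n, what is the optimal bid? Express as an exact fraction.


Step 1: The symmetric BNE bidding function is b(v) = v * (n-1) / n
Step 2: Substitute v = 21/100 and n = 9
Step 3: b = 21/100 * 8/9
Step 4: b = 14/75

14/75


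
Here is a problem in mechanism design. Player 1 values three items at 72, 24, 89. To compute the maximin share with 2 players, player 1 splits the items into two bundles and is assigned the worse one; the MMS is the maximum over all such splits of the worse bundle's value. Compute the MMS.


Step 1: Item values = 72, 24, 89
Step 2: Enumerate all 2-bundle partitions and take the smaller bundle:
  Partition 1: {72} vs {24,89} -> bundles 72, 113; min = 72
  Partition 2: {24} vs {72,89} -> bundles 24, 161; min = 24
  Partition 3: {89} vs {72,24} -> bundles 89, 96; min = 89
Step 3: MMS = max(72, 24, 89) = 89

89


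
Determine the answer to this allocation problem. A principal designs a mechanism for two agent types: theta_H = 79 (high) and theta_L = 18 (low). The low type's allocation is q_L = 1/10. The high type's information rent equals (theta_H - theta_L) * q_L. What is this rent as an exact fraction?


Step 1: theta_H - theta_L = 79 - 18 = 61
Step 2: Information rent = (theta_H - theta_L) * q_L
Step 3: = 61 * 1/10
Step 4: = 61/10

61/10


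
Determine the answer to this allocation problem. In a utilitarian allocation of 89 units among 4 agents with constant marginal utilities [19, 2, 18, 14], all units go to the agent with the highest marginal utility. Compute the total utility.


Step 1: The marginal utilities are [19, 2, 18, 14]
Step 2: The highest marginal utility is 19
Step 3: All 89 units go to that agent
Step 4: Total utility = 19 * 89 = 1691

1691


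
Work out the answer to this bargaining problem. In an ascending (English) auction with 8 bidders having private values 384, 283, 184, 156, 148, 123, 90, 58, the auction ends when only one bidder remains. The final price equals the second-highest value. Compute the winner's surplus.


Step 1: Identify the highest value: 384
Step 2: Identify the second-highest value: 283
Step 3: The final price = second-highest value = 283
Step 4: Surplus = 384 - 283 = 101

101


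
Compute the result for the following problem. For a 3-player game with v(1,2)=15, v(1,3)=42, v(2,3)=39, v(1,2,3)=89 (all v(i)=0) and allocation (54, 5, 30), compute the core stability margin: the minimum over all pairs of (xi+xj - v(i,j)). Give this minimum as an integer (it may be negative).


Step 1: Slack for coalition (1,2): x1+x2 - v12 = 59 - 15 = 44
Step 2: Slack for coalition (1,3): x1+x3 - v13 = 84 - 42 = 42
Step 3: Slack for coalition (2,3): x2+x3 - v23 = 35 - 39 = -4
Step 4: Minimum slack = min(44, 42, -4) = -4, attained by (2,3); coalition (2,3) can block (slack < 0), so the allocation is not in the core

-4


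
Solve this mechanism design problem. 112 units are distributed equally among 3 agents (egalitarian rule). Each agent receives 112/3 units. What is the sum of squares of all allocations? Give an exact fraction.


Step 1: Each agent's share = 112/3
Step 2: Square of each share = (112/3)^2 = 12544/9
Step 3: Sum of squares = 3 * 12544/9 = 12544/3

12544/3


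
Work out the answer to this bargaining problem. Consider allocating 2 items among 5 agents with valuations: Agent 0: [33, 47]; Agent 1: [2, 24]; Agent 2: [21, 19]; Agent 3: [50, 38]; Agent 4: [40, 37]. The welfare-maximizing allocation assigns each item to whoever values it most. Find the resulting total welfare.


Step 1: For each item, find the maximum value among all agents.
Step 2: Item 0 -> Agent 3 (value 50)
Step 3: Item 1 -> Agent 0 (value 47)
Step 4: Total welfare = 50 + 47 = 97

97


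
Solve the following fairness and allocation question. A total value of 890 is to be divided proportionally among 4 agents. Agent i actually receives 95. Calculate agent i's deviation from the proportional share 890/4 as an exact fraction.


Step 1: Proportional share = 890/4 = 445/2
Step 2: Agent's actual allocation = 95
Step 3: Excess = 95 - 445/2 = -255/2

-255/2


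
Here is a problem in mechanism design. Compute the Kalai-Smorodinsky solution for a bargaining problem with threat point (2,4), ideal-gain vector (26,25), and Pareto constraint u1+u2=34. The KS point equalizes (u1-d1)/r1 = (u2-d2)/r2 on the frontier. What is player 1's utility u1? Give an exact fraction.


Step 1: At the KS point, (u1-d1)/r1 = (u2-d2)/r2 = t and u1+u2 = 34
Step 2: u1 = d1 + r1*t and u2 = d2 + r2*t, so (d1 + r1*t) + (d2 + r2*t) = 34
Step 3: t = (34 - 2 - 4)/(26 + 25) = 28/51
Step 4: u1 = d1 + r1*t = 2 + 26 * 28/51 = 830/51
Step 5: (Check: u2 = d2 + r2*t = 904/51; u1+u2 = 830/51 + 904/51 = 34, on the frontier.)

830/51


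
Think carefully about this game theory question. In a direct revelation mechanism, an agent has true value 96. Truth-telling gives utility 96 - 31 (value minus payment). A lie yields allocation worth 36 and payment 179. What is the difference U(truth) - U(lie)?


Step 1: U(truth) = value - payment = 96 - 31 = 65
Step 2: U(lie) = allocation - payment = 36 - 179 = -143
Step 3: IC gap = 65 - (-143) = 208

208
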